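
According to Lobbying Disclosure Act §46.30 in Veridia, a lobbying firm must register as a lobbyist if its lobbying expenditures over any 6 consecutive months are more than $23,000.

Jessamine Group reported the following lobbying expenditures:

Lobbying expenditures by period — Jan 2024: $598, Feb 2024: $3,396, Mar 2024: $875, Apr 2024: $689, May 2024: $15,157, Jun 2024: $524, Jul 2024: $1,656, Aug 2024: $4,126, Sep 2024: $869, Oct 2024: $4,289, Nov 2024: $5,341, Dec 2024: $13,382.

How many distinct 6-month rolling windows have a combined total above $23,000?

4

Jan 2024–Jun 2024: $598 + $3,396 + $875 + $689 + $15,157 + $524 = $21,239 (under)
Feb 2024–Jul 2024: $3,396 + $875 + $689 + $15,157 + $524 + $1,656 = $22,297 (under)
Mar 2024–Aug 2024: $875 + $689 + $15,157 + $524 + $1,656 + $4,126 = $23,027 (over)
Apr 2024–Sep 2024: $689 + $15,157 + $524 + $1,656 + $4,126 + $869 = $23,021 (over)
May 2024–Oct 2024: $15,157 + $524 + $1,656 + $4,126 + $869 + $4,289 = $26,621 (over)
Jun 2024–Nov 2024: $524 + $1,656 + $4,126 + $869 + $4,289 + $5,341 = $16,805 (under)
Jul 2024–Dec 2024: $1,656 + $4,126 + $869 + $4,289 + $5,341 + $13,382 = $29,663 (over)
4 windows exceed the threshold.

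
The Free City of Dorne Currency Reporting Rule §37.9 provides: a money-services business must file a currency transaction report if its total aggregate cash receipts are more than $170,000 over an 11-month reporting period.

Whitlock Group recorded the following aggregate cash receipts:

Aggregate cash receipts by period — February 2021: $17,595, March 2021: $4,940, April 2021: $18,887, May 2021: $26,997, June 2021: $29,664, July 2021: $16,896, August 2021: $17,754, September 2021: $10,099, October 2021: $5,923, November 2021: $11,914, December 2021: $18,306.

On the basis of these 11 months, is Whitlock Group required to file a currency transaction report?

Total aggregate cash receipts: $17,595 + $4,940 + $18,887 + $26,997 + $29,664 + $16,896 + $17,754 + $10,099 + $5,923 + $11,914 + $18,306 = $178,975.
$178,975 > $170,000, so the threshold is exceeded.

Yes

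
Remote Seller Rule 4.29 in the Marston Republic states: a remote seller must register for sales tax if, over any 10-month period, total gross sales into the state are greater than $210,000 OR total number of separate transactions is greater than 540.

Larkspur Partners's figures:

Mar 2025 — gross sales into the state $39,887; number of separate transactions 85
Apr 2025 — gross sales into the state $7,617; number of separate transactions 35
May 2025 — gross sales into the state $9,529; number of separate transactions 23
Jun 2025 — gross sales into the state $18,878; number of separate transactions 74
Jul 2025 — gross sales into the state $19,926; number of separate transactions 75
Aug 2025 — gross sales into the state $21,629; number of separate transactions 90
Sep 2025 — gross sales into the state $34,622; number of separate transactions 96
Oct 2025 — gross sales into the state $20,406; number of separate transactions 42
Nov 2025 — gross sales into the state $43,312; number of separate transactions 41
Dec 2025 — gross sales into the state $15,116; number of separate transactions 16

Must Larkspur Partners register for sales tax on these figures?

Yes

Total gross sales into the state: $39,887 + $7,617 + $9,529 + $18,878 + $19,926 + $21,629 + $34,622 + $20,406 + $43,312 + $15,116 = $230,922 (> $210,000).
Total number of separate transactions: 85 + 35 + 23 + 74 + 75 + 90 + 96 + 42 + 41 + 16 = 577 (> 540).
The test is 'or': at least one threshold is exceeded.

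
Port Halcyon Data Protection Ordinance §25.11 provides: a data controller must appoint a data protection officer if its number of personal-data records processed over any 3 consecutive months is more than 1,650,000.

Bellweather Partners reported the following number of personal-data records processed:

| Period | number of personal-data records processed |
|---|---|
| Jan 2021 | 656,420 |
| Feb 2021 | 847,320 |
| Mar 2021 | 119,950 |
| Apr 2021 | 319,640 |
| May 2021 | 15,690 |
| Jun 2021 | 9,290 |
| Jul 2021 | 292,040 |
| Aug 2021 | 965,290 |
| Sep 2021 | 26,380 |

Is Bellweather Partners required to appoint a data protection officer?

Jan 2021–Mar 2021: 656,420 + 847,320 + 119,950 = 1,623,690 (under)
Feb 2021–Apr 2021: 847,320 + 119,950 + 319,640 = 1,286,910 (under)
Mar 2021–May 2021: 119,950 + 319,640 + 15,690 = 455,280 (under)
Apr 2021–Jun 2021: 319,640 + 15,690 + 9,290 = 344,620 (under)
May 2021–Jul 2021: 15,690 + 9,290 + 292,040 = 317,020 (under)
Jun 2021–Aug 2021: 9,290 + 292,040 + 965,290 = 1,266,620 (under)
Jul 2021–Sep 2021: 292,040 + 965,290 + 26,380 = 1,283,710 (under)
No window exceeds 1,650,000.

No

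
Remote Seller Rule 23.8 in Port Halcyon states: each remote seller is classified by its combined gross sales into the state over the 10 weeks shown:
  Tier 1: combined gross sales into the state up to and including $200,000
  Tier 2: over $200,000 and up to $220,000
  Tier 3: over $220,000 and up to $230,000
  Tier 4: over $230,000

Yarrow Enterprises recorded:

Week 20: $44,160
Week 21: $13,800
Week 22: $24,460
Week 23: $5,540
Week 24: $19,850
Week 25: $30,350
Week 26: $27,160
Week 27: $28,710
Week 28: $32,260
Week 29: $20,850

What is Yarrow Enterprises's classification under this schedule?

Combined gross sales into the state: $44,160 + $13,800 + $24,460 + $5,540 + $19,850 + $30,350 + $27,160 + $28,710 + $32,260 + $20,850 = $247,140.
$247,140 > $230,000, so Tier 4 applies.

Tier 4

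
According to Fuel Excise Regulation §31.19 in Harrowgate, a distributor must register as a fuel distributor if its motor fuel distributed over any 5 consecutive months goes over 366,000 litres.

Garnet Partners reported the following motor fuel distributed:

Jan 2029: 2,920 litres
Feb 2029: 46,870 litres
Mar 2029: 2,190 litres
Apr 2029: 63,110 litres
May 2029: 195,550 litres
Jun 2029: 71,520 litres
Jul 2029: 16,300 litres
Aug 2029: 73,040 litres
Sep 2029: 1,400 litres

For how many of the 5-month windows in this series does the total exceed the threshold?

Jan 2029–May 2029: 2,920 litres + 46,870 litres + 2,190 litres + 63,110 litres + 195,550 litres = 310,640 litres (under)
Feb 2029–Jun 2029: 46,870 litres + 2,190 litres + 63,110 litres + 195,550 litres + 71,520 litres = 379,240 litres (over)
Mar 2029–Jul 2029: 2,190 litres + 63,110 litres + 195,550 litres + 71,520 litres + 16,300 litres = 348,670 litres (under)
Apr 2029–Aug 2029: 63,110 litres + 195,550 litres + 71,520 litres + 16,300 litres + 73,040 litres = 419,520 litres (over)
May 2029–Sep 2029: 195,550 litres + 71,520 litres + 16,300 litres + 73,040 litres + 1,400 litres = 357,810 litres (under)
2 windows exceed the threshold.

2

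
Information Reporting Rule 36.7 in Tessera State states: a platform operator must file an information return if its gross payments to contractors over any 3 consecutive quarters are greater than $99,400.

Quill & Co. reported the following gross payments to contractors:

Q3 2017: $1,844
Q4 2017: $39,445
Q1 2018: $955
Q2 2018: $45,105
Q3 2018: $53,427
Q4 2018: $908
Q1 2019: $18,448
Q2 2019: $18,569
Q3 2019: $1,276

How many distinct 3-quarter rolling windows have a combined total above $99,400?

Q3 2017–Q1 2018: $1,844 + $39,445 + $955 = $42,244 (under)
Q4 2017–Q2 2018: $39,445 + $955 + $45,105 = $85,505 (under)
Q1 2018–Q3 2018: $955 + $45,105 + $53,427 = $99,487 (over)
Q2 2018–Q4 2018: $45,105 + $53,427 + $908 = $99,440 (over)
Q3 2018–Q1 2019: $53,427 + $908 + $18,448 = $72,783 (under)
Q4 2018–Q2 2019: $908 + $18,448 + $18,569 = $37,925 (under)
Q1 2019–Q3 2019: $18,448 + $18,569 + $1,276 = $38,293 (under)
2 windows exceed the threshold.

2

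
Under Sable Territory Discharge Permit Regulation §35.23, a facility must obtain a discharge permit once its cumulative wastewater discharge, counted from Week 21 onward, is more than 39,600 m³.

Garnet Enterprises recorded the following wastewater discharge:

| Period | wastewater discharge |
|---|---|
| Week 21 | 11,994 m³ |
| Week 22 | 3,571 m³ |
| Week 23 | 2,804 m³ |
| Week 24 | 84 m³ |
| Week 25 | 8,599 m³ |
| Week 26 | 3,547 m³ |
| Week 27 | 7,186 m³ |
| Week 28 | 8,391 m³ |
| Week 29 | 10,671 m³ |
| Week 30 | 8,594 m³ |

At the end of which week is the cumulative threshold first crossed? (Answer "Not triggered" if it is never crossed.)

Through Week 21: 11,994 m³
Through Week 22: 15,565 m³
Through Week 23: 18,369 m³
Through Week 24: 18,453 m³
Through Week 25: 27,052 m³
Through Week 26: 30,599 m³
Through Week 27: 37,785 m³
Through Week 28: 46,176 m³ ← exceeds threshold

Week 28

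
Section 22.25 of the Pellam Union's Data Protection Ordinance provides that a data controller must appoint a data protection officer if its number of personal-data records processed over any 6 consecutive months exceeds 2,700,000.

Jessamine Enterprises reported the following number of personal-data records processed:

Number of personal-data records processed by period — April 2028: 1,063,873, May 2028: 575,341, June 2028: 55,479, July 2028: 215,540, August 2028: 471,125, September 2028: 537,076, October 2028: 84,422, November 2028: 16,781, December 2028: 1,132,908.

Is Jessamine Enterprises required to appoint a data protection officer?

April 2028–September 2028: 1,063,873 + 575,341 + 55,479 + 215,540 + 471,125 + 537,076 = 2,918,434 (over)
May 2028–October 2028: 575,341 + 55,479 + 215,540 + 471,125 + 537,076 + 84,422 = 1,938,983 (under)
June 2028–November 2028: 55,479 + 215,540 + 471,125 + 537,076 + 84,422 + 16,781 = 1,380,423 (under)
July 2028–December 2028: 215,540 + 471,125 + 537,076 + 84,422 + 16,781 + 1,132,908 = 2,457,852 (under)
At least one window exceeds 2,700,000.

Yes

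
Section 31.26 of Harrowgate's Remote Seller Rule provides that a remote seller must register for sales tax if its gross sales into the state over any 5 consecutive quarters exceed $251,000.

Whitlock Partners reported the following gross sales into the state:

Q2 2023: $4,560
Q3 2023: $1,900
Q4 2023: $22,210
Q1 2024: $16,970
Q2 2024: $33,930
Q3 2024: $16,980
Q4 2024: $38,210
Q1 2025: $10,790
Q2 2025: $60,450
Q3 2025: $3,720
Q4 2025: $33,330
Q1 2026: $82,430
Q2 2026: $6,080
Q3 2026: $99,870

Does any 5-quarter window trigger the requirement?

Q2 2023–Q2 2024: $4,560 + $1,900 + $22,210 + $16,970 + $33,930 = $79,570 (under)
Q3 2023–Q3 2024: $1,900 + $22,210 + $16,970 + $33,930 + $16,980 = $91,990 (under)
Q4 2023–Q4 2024: $22,210 + $16,970 + $33,930 + $16,980 + $38,210 = $128,300 (under)
Q1 2024–Q1 2025: $16,970 + $33,930 + $16,980 + $38,210 + $10,790 = $116,880 (under)
Q2 2024–Q2 2025: $33,930 + $16,980 + $38,210 + $10,790 + $60,450 = $160,360 (under)
Q3 2024–Q3 2025: $16,980 + $38,210 + $10,790 + $60,450 + $3,720 = $130,150 (under)
Q4 2024–Q4 2025: $38,210 + $10,790 + $60,450 + $3,720 + $33,330 = $146,500 (under)
Q1 2025–Q1 2026: $10,790 + $60,450 + $3,720 + $33,330 + $82,430 = $190,720 (under)
Q2 2025–Q2 2026: $60,450 + $3,720 + $33,330 + $82,430 + $6,080 = $186,010 (under)
Q3 2025–Q3 2026: $3,720 + $33,330 + $82,430 + $6,080 + $99,870 = $225,430 (under)
No window exceeds $251,000.

No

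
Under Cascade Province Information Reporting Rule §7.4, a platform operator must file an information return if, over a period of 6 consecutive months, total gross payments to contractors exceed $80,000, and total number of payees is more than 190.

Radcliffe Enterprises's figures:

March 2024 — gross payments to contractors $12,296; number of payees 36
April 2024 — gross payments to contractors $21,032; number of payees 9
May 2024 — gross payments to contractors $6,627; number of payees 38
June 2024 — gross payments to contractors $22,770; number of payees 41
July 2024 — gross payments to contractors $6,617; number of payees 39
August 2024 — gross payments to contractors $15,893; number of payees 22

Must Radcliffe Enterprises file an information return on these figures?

No

Total gross payments to contractors: $12,296 + $21,032 + $6,627 + $22,770 + $6,617 + $15,893 = $85,235 (> $80,000).
Total number of payees: 36 + 9 + 38 + 41 + 39 + 22 = 185 (≤ 190).
The test is 'and': the rule requires both, and at least one is not exceeded.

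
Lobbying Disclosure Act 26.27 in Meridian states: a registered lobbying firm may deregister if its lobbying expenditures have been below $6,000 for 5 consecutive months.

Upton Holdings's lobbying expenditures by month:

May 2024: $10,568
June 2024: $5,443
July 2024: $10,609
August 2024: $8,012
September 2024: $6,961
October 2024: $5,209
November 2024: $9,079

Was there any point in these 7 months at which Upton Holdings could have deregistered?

No

Months below $6,000: June 2024, October 2024.
Longest run of consecutive months below the threshold: 1.
1 < 5, so Upton Holdings never became eligible.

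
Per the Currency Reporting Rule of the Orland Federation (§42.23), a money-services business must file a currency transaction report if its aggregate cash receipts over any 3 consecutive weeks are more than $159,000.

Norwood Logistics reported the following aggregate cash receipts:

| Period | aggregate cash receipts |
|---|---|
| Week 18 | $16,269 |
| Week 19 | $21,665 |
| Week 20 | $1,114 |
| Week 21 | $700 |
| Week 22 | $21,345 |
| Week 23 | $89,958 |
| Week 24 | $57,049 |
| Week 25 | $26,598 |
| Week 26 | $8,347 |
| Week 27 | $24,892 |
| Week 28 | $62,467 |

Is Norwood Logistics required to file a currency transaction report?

Week 18–Week 20: $16,269 + $21,665 + $1,114 = $39,048 (under)
Week 19–Week 21: $21,665 + $1,114 + $700 = $23,479 (under)
Week 20–Week 22: $1,114 + $700 + $21,345 = $23,159 (under)
Week 21–Week 23: $700 + $21,345 + $89,958 = $112,003 (under)
Week 22–Week 24: $21,345 + $89,958 + $57,049 = $168,352 (over)
Week 23–Week 25: $89,958 + $57,049 + $26,598 = $173,605 (over)
Week 24–Week 26: $57,049 + $26,598 + $8,347 = $91,994 (under)
Week 25–Week 27: $26,598 + $8,347 + $24,892 = $59,837 (under)
Week 26–Week 28: $8,347 + $24,892 + $62,467 = $95,706 (under)
At least one window exceeds $159,000.

Yes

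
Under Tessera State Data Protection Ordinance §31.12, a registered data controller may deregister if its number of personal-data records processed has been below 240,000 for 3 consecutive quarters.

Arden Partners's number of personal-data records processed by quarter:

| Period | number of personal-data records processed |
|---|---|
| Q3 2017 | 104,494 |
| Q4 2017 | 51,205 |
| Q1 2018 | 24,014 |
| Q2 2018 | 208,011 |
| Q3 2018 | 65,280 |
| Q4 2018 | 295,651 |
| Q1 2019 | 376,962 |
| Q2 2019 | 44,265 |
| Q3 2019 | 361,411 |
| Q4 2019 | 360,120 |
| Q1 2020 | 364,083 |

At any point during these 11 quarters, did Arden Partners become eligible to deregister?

Quarters below 240,000: Q3 2017, Q4 2017, Q1 2018, Q2 2018, Q3 2018, Q2 2019.
Longest run of consecutive quarters below the threshold: 5.
5 ≥ 3, so Arden Partners became eligible.

Yes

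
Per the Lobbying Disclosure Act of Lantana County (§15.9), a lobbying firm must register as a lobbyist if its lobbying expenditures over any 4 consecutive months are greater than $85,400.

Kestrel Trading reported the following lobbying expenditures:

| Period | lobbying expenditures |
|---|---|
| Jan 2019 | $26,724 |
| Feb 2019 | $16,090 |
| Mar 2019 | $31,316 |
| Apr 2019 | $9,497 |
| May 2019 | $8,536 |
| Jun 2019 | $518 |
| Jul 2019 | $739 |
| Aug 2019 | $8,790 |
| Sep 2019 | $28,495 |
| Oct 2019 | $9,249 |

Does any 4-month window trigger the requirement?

No

Jan 2019–Apr 2019: $26,724 + $16,090 + $31,316 + $9,497 = $83,627 (under)
Feb 2019–May 2019: $16,090 + $31,316 + $9,497 + $8,536 = $65,439 (under)
Mar 2019–Jun 2019: $31,316 + $9,497 + $8,536 + $518 = $49,867 (under)
Apr 2019–Jul 2019: $9,497 + $8,536 + $518 + $739 = $19,290 (under)
May 2019–Aug 2019: $8,536 + $518 + $739 + $8,790 = $18,583 (under)
Jun 2019–Sep 2019: $518 + $739 + $8,790 + $28,495 = $38,542 (under)
Jul 2019–Oct 2019: $739 + $8,790 + $28,495 + $9,249 = $47,273 (under)
No window exceeds $85,400.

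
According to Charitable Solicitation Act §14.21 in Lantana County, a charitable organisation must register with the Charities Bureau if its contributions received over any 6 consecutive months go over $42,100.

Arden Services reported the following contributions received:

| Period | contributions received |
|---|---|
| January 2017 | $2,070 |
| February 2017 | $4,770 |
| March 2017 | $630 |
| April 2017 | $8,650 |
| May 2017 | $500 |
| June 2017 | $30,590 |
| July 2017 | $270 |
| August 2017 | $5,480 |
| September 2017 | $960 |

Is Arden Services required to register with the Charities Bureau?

January 2017–June 2017: $2,070 + $4,770 + $630 + $8,650 + $500 + $30,590 = $47,210 (over)
February 2017–July 2017: $4,770 + $630 + $8,650 + $500 + $30,590 + $270 = $45,410 (over)
March 2017–August 2017: $630 + $8,650 + $500 + $30,590 + $270 + $5,480 = $46,120 (over)
April 2017–September 2017: $8,650 + $500 + $30,590 + $270 + $5,480 + $960 = $46,450 (over)
At least one window exceeds $42,100.

Yes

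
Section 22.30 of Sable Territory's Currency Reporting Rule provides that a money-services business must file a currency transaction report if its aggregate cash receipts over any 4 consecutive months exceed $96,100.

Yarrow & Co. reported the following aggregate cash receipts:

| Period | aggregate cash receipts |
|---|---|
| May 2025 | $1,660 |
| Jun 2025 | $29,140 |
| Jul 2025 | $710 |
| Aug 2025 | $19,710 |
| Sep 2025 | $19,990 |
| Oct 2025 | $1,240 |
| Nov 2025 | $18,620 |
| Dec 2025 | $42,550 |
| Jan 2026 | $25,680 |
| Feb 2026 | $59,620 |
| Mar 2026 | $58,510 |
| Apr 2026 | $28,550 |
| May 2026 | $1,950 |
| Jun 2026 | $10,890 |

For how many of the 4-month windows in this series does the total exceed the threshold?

May 2025–Aug 2025: $1,660 + $29,140 + $710 + $19,710 = $51,220 (under)
Jun 2025–Sep 2025: $29,140 + $710 + $19,710 + $19,990 = $69,550 (under)
Jul 2025–Oct 2025: $710 + $19,710 + $19,990 + $1,240 = $41,650 (under)
Aug 2025–Nov 2025: $19,710 + $19,990 + $1,240 + $18,620 = $59,560 (under)
Sep 2025–Dec 2025: $19,990 + $1,240 + $18,620 + $42,550 = $82,400 (under)
Oct 2025–Jan 2026: $1,240 + $18,620 + $42,550 + $25,680 = $88,090 (under)
Nov 2025–Feb 2026: $18,620 + $42,550 + $25,680 + $59,620 = $146,470 (over)
Dec 2025–Mar 2026: $42,550 + $25,680 + $59,620 + $58,510 = $186,360 (over)
Jan 2026–Apr 2026: $25,680 + $59,620 + $58,510 + $28,550 = $172,360 (over)
Feb 2026–May 2026: $59,620 + $58,510 + $28,550 + $1,950 = $148,630 (over)
Mar 2026–Jun 2026: $58,510 + $28,550 + $1,950 + $10,890 = $99,900 (over)
5 windows exceed the threshold.

5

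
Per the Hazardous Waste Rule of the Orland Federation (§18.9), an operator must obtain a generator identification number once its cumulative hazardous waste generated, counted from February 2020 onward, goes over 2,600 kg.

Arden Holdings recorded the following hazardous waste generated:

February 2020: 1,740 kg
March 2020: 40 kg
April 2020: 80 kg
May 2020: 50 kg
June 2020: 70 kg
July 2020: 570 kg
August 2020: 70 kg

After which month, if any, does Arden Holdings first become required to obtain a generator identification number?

Through February 2020: 1,740 kg
Through March 2020: 1,780 kg
Through April 2020: 1,860 kg
Through May 2020: 1,910 kg
Through June 2020: 1,980 kg
Through July 2020: 2,550 kg
Through August 2020: 2,620 kg ← exceeds threshold

August 2020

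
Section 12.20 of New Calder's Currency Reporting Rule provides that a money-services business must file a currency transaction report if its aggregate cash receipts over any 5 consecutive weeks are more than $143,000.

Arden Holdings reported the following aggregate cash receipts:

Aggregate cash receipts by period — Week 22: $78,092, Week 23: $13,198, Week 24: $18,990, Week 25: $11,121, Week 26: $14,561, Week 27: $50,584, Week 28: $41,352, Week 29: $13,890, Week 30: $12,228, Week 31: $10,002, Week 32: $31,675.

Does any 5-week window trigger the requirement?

No

Week 22–Week 26: $78,092 + $13,198 + $18,990 + $11,121 + $14,561 = $135,962 (under)
Week 23–Week 27: $13,198 + $18,990 + $11,121 + $14,561 + $50,584 = $108,454 (under)
Week 24–Week 28: $18,990 + $11,121 + $14,561 + $50,584 + $41,352 = $136,608 (under)
Week 25–Week 29: $11,121 + $14,561 + $50,584 + $41,352 + $13,890 = $131,508 (under)
Week 26–Week 30: $14,561 + $50,584 + $41,352 + $13,890 + $12,228 = $132,615 (under)
Week 27–Week 31: $50,584 + $41,352 + $13,890 + $12,228 + $10,002 = $128,056 (under)
Week 28–Week 32: $41,352 + $13,890 + $12,228 + $10,002 + $31,675 = $109,147 (under)
No window exceeds $143,000.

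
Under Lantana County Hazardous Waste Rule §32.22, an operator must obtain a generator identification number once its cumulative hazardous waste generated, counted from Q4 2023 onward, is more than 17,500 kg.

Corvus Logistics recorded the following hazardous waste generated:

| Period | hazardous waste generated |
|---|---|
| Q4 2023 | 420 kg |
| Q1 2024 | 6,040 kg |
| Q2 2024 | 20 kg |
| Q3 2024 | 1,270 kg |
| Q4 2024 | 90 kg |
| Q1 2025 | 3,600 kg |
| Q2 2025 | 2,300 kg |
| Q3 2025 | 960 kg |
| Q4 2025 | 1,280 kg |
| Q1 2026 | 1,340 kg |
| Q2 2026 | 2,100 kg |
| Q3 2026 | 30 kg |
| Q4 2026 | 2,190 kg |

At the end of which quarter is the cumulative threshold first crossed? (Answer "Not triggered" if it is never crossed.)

Q2 2026

Through Q4 2023: 420 kg
Through Q1 2024: 6,460 kg
Through Q2 2024: 6,480 kg
Through Q3 2024: 7,750 kg
Through Q4 2024: 7,840 kg
Through Q1 2025: 11,440 kg
Through Q2 2025: 13,740 kg
Through Q3 2025: 14,700 kg
Through Q4 2025: 15,980 kg
Through Q1 2026: 17,320 kg
Through Q2 2026: 19,420 kg ← exceeds threshold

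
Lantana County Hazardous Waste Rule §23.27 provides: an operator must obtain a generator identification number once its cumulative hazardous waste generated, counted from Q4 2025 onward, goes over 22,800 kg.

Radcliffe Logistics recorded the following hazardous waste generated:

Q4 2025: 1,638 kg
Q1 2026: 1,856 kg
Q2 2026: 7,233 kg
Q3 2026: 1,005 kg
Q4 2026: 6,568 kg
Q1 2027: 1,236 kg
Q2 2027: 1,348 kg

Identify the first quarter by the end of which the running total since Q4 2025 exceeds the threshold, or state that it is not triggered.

Not triggered

Through Q4 2025: 1,638 kg
Through Q1 2026: 3,494 kg
Through Q2 2026: 10,727 kg
Through Q3 2026: 11,732 kg
Through Q4 2026: 18,300 kg
Through Q1 2027: 19,536 kg
Through Q2 2027: 20,884 kg
Final cumulative total 20,884 kg ≤ 22,800 kg; the threshold is never exceeded.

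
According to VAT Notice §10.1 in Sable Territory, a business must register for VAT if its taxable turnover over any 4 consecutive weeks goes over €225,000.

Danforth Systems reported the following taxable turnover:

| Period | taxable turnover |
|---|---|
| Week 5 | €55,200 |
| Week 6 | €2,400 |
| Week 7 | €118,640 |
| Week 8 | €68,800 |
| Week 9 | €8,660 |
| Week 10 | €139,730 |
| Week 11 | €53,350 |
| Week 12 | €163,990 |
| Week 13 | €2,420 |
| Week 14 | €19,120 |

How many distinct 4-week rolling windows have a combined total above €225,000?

6

Week 5–Week 8: €55,200 + €2,400 + €118,640 + €68,800 = €245,040 (over)
Week 6–Week 9: €2,400 + €118,640 + €68,800 + €8,660 = €198,500 (under)
Week 7–Week 10: €118,640 + €68,800 + €8,660 + €139,730 = €335,830 (over)
Week 8–Week 11: €68,800 + €8,660 + €139,730 + €53,350 = €270,540 (over)
Week 9–Week 12: €8,660 + €139,730 + €53,350 + €163,990 = €365,730 (over)
Week 10–Week 13: €139,730 + €53,350 + €163,990 + €2,420 = €359,490 (over)
Week 11–Week 14: €53,350 + €163,990 + €2,420 + €19,120 = €238,880 (over)
6 windows exceed the threshold.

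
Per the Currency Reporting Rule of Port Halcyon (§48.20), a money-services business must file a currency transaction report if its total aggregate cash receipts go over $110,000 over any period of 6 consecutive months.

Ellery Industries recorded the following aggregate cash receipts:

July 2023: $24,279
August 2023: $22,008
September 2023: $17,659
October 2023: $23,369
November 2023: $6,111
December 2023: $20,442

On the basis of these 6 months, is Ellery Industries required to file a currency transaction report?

Total aggregate cash receipts: $24,279 + $22,008 + $17,659 + $23,369 + $6,111 + $20,442 = $113,868.
$113,868 > $110,000, so the threshold is exceeded.

Yes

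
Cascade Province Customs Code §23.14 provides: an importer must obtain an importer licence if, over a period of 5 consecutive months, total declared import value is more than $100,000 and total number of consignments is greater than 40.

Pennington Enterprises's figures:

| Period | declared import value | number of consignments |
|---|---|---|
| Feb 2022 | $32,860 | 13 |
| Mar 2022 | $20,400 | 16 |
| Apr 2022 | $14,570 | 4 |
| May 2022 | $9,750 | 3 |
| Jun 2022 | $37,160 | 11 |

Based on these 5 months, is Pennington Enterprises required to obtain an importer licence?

Yes

Total declared import value: $32,860 + $20,400 + $14,570 + $9,750 + $37,160 = $114,740 (> $100,000).
Total number of consignments: 13 + 16 + 4 + 3 + 11 = 47 (> 40).
The test is 'and': both thresholds are exceeded.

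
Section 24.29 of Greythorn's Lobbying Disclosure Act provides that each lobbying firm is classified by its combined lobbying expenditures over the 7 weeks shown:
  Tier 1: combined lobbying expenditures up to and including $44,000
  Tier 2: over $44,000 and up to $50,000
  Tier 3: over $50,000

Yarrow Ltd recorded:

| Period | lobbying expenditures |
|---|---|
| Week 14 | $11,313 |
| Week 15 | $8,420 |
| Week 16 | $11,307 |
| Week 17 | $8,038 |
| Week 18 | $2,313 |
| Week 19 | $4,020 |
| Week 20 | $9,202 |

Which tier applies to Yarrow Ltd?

Tier 3

Combined lobbying expenditures: $11,313 + $8,420 + $11,307 + $8,038 + $2,313 + $4,020 + $9,202 = $54,613.
$54,613 > $50,000, so Tier 3 applies.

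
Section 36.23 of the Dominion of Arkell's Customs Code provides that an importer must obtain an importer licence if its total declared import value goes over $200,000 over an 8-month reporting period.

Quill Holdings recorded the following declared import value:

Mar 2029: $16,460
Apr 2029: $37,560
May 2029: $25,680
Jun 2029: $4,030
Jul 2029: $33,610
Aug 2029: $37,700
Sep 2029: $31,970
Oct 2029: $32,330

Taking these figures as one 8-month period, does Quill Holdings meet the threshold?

Total declared import value: $16,460 + $37,560 + $25,680 + $4,030 + $33,610 + $37,700 + $31,970 + $32,330 = $219,340.
$219,340 > $200,000, so the threshold is exceeded.

Yes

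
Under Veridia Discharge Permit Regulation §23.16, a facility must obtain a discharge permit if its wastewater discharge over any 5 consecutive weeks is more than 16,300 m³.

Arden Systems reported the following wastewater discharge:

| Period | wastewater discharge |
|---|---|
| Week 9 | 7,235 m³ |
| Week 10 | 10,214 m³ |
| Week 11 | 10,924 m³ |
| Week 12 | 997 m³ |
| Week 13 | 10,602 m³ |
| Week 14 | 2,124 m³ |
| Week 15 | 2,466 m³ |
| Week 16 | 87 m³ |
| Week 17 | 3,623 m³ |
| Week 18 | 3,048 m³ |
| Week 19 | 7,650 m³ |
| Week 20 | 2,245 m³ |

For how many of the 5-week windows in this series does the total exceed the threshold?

Week 9–Week 13: 7,235 m³ + 10,214 m³ + 10,924 m³ + 997 m³ + 10,602 m³ = 39,972 m³ (over)
Week 10–Week 14: 10,214 m³ + 10,924 m³ + 997 m³ + 10,602 m³ + 2,124 m³ = 34,861 m³ (over)
Week 11–Week 15: 10,924 m³ + 997 m³ + 10,602 m³ + 2,124 m³ + 2,466 m³ = 27,113 m³ (over)
Week 12–Week 16: 997 m³ + 10,602 m³ + 2,124 m³ + 2,466 m³ + 87 m³ = 16,276 m³ (under)
Week 13–Week 17: 10,602 m³ + 2,124 m³ + 2,466 m³ + 87 m³ + 3,623 m³ = 18,902 m³ (over)
Week 14–Week 18: 2,124 m³ + 2,466 m³ + 87 m³ + 3,623 m³ + 3,048 m³ = 11,348 m³ (under)
Week 15–Week 19: 2,466 m³ + 87 m³ + 3,623 m³ + 3,048 m³ + 7,650 m³ = 16,874 m³ (over)
Week 16–Week 20: 87 m³ + 3,623 m³ + 3,048 m³ + 7,650 m³ + 2,245 m³ = 16,653 m³ (over)
6 windows exceed the threshold.

6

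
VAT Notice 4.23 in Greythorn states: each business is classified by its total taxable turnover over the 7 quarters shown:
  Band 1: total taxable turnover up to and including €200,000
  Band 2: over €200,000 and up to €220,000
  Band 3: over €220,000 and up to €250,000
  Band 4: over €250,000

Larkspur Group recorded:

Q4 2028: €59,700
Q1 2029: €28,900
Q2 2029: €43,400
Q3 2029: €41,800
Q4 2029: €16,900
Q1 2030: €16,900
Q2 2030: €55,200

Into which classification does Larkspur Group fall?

Total taxable turnover: €59,700 + €28,900 + €43,400 + €41,800 + €16,900 + €16,900 + €55,200 = €262,800.
€262,800 > €250,000, so Band 4 applies.

Band 4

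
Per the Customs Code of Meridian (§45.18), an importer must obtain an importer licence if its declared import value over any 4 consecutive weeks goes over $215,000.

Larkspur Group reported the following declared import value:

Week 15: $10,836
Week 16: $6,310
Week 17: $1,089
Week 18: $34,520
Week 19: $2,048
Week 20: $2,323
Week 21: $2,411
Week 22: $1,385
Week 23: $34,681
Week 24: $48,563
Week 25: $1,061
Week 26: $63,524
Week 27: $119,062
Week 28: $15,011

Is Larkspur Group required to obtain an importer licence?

Week 15–Week 18: $10,836 + $6,310 + $1,089 + $34,520 = $52,755 (under)
Week 16–Week 19: $6,310 + $1,089 + $34,520 + $2,048 = $43,967 (under)
Week 17–Week 20: $1,089 + $34,520 + $2,048 + $2,323 = $39,980 (under)
Week 18–Week 21: $34,520 + $2,048 + $2,323 + $2,411 = $41,302 (under)
Week 19–Week 22: $2,048 + $2,323 + $2,411 + $1,385 = $8,167 (under)
Week 20–Week 23: $2,323 + $2,411 + $1,385 + $34,681 = $40,800 (under)
Week 21–Week 24: $2,411 + $1,385 + $34,681 + $48,563 = $87,040 (under)
Week 22–Week 25: $1,385 + $34,681 + $48,563 + $1,061 = $85,690 (under)
Week 23–Week 26: $34,681 + $48,563 + $1,061 + $63,524 = $147,829 (under)
Week 24–Week 27: $48,563 + $1,061 + $63,524 + $119,062 = $232,210 (over)
Week 25–Week 28: $1,061 + $63,524 + $119,062 + $15,011 = $198,658 (under)
At least one window exceeds $215,000.

Yes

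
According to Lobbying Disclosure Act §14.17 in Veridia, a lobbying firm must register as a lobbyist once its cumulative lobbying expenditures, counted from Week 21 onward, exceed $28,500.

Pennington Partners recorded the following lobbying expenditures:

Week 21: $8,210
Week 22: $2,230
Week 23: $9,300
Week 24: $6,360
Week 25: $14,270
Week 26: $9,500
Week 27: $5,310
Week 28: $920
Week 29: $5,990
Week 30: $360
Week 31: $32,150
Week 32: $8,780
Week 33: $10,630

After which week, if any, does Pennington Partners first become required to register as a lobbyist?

Through Week 21: $8,210
Through Week 22: $10,440
Through Week 23: $19,740
Through Week 24: $26,100
Through Week 25: $40,370 ← exceeds threshold

Week 25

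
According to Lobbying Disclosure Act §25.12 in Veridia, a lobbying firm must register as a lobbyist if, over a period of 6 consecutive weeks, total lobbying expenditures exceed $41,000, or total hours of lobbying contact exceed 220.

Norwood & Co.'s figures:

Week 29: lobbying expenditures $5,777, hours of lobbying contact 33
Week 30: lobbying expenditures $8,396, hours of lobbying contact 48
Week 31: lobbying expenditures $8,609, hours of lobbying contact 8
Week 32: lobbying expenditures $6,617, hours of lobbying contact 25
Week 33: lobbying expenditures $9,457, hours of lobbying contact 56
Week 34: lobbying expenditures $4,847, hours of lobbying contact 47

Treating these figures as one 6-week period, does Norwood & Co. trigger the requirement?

Yes

Total lobbying expenditures: $5,777 + $8,396 + $8,609 + $6,617 + $9,457 + $4,847 = $43,703 (> $41,000).
Total hours of lobbying contact: 33 + 48 + 8 + 25 + 56 + 47 = 217 (≤ 220).
The test is 'or': at least one threshold is exceeded.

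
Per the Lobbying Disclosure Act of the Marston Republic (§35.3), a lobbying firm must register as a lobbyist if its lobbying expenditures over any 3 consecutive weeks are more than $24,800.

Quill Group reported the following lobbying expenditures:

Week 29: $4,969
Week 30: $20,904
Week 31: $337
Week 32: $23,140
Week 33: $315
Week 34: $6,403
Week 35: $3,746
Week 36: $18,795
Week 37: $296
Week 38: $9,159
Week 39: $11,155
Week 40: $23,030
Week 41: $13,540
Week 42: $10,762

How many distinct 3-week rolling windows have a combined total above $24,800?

8

Week 29–Week 31: $4,969 + $20,904 + $337 = $26,210 (over)
Week 30–Week 32: $20,904 + $337 + $23,140 = $44,381 (over)
Week 31–Week 33: $337 + $23,140 + $315 = $23,792 (under)
Week 32–Week 34: $23,140 + $315 + $6,403 = $29,858 (over)
Week 33–Week 35: $315 + $6,403 + $3,746 = $10,464 (under)
Week 34–Week 36: $6,403 + $3,746 + $18,795 = $28,944 (over)
Week 35–Week 37: $3,746 + $18,795 + $296 = $22,837 (under)
Week 36–Week 38: $18,795 + $296 + $9,159 = $28,250 (over)
Week 37–Week 39: $296 + $9,159 + $11,155 = $20,610 (under)
Week 38–Week 40: $9,159 + $11,155 + $23,030 = $43,344 (over)
Week 39–Week 41: $11,155 + $23,030 + $13,540 = $47,725 (over)
Week 40–Week 42: $23,030 + $13,540 + $10,762 = $47,332 (over)
8 windows exceed the threshold.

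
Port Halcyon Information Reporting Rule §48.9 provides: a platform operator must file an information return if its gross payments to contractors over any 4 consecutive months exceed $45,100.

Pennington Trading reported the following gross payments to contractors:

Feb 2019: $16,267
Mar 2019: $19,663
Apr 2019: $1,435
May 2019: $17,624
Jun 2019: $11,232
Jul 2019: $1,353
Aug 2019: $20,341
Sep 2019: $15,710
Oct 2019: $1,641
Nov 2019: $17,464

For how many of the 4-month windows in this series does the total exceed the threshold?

5

Feb 2019–May 2019: $16,267 + $19,663 + $1,435 + $17,624 = $54,989 (over)
Mar 2019–Jun 2019: $19,663 + $1,435 + $17,624 + $11,232 = $49,954 (over)
Apr 2019–Jul 2019: $1,435 + $17,624 + $11,232 + $1,353 = $31,644 (under)
May 2019–Aug 2019: $17,624 + $11,232 + $1,353 + $20,341 = $50,550 (over)
Jun 2019–Sep 2019: $11,232 + $1,353 + $20,341 + $15,710 = $48,636 (over)
Jul 2019–Oct 2019: $1,353 + $20,341 + $15,710 + $1,641 = $39,045 (under)
Aug 2019–Nov 2019: $20,341 + $15,710 + $1,641 + $17,464 = $55,156 (over)
5 windows exceed the threshold.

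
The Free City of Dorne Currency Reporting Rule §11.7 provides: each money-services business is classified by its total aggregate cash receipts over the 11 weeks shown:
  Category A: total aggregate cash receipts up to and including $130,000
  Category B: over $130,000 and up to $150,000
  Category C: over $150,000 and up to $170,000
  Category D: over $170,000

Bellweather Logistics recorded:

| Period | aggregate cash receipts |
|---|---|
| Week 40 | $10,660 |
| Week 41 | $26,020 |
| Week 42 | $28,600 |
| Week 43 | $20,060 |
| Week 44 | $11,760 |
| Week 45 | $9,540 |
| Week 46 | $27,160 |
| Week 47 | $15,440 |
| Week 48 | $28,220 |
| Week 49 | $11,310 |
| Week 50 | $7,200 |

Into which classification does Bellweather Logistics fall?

Category D

Total aggregate cash receipts: $10,660 + $26,020 + $28,600 + $20,060 + $11,760 + $9,540 + $27,160 + $15,440 + $28,220 + $11,310 + $7,200 = $195,970.
$195,970 > $170,000, so Category D applies.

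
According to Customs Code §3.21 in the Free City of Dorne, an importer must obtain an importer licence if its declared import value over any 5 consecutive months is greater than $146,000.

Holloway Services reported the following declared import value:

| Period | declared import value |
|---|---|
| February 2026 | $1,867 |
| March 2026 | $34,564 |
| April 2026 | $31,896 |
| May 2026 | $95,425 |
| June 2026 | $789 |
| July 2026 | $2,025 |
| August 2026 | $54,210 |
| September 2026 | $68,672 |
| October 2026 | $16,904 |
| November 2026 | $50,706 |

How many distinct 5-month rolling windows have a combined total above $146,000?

5

February 2026–June 2026: $1,867 + $34,564 + $31,896 + $95,425 + $789 = $164,541 (over)
March 2026–July 2026: $34,564 + $31,896 + $95,425 + $789 + $2,025 = $164,699 (over)
April 2026–August 2026: $31,896 + $95,425 + $789 + $2,025 + $54,210 = $184,345 (over)
May 2026–September 2026: $95,425 + $789 + $2,025 + $54,210 + $68,672 = $221,121 (over)
June 2026–October 2026: $789 + $2,025 + $54,210 + $68,672 + $16,904 = $142,600 (under)
July 2026–November 2026: $2,025 + $54,210 + $68,672 + $16,904 + $50,706 = $192,517 (over)
5 windows exceed the threshold.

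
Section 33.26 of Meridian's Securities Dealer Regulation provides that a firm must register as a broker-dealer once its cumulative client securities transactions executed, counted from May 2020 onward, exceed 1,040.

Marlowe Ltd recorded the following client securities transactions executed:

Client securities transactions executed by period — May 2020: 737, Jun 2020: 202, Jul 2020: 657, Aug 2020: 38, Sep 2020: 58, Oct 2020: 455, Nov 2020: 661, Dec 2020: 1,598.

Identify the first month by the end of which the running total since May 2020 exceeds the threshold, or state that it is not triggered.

Jul 2020

Through May 2020: 737
Through Jun 2020: 939
Through Jul 2020: 1,596 ← exceeds threshold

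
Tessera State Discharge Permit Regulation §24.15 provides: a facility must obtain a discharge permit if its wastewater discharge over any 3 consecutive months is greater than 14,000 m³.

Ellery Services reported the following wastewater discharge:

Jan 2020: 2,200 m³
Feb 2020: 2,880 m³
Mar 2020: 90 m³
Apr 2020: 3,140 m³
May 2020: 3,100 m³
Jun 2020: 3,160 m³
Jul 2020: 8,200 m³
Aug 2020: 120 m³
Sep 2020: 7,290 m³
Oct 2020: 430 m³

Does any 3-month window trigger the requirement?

Yes

Jan 2020–Mar 2020: 2,200 m³ + 2,880 m³ + 90 m³ = 5,170 m³ (under)
Feb 2020–Apr 2020: 2,880 m³ + 90 m³ + 3,140 m³ = 6,110 m³ (under)
Mar 2020–May 2020: 90 m³ + 3,140 m³ + 3,100 m³ = 6,330 m³ (under)
Apr 2020–Jun 2020: 3,140 m³ + 3,100 m³ + 3,160 m³ = 9,400 m³ (under)
May 2020–Jul 2020: 3,100 m³ + 3,160 m³ + 8,200 m³ = 14,460 m³ (over)
Jun 2020–Aug 2020: 3,160 m³ + 8,200 m³ + 120 m³ = 11,480 m³ (under)
Jul 2020–Sep 2020: 8,200 m³ + 120 m³ + 7,290 m³ = 15,610 m³ (over)
Aug 2020–Oct 2020: 120 m³ + 7,290 m³ + 430 m³ = 7,840 m³ (under)
At least one window exceeds 14,000 m³.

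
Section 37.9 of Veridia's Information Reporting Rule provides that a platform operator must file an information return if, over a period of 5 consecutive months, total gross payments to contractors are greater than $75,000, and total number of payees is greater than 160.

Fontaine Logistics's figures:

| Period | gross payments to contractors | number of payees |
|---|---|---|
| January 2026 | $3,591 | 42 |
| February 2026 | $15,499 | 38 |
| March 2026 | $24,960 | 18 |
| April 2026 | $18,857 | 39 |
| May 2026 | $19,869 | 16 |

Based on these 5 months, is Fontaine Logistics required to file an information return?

Total gross payments to contractors: $3,591 + $15,499 + $24,960 + $18,857 + $19,869 = $82,776 (> $75,000).
Total number of payees: 42 + 38 + 18 + 39 + 16 = 153 (≤ 160).
The test is 'and': the rule requires both, and at least one is not exceeded.

No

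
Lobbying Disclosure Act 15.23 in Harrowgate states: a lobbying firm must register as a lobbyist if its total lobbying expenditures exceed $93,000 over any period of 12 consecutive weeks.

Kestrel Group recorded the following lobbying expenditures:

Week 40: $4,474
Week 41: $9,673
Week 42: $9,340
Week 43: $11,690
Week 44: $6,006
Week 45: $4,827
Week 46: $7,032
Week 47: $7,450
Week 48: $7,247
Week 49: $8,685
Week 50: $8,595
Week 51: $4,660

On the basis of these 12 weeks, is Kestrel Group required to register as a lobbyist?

No

Total lobbying expenditures: $4,474 + $9,673 + $9,340 + $11,690 + $6,006 + $4,827 + $7,032 + $7,450 + $7,247 + $8,685 + $8,595 + $4,660 = $89,679.
$89,679 ≤ $93,000, so the threshold is not exceeded.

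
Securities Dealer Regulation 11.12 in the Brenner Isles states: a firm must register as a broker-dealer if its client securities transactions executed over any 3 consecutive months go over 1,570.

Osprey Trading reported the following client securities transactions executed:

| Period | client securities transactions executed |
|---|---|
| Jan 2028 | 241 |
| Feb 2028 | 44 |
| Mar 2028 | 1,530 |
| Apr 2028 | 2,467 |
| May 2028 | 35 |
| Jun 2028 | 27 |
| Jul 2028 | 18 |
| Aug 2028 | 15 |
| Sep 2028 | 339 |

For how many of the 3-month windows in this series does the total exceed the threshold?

Jan 2028–Mar 2028: 241 + 44 + 1,530 = 1,815 (over)
Feb 2028–Apr 2028: 44 + 1,530 + 2,467 = 4,041 (over)
Mar 2028–May 2028: 1,530 + 2,467 + 35 = 4,032 (over)
Apr 2028–Jun 2028: 2,467 + 35 + 27 = 2,529 (over)
May 2028–Jul 2028: 35 + 27 + 18 = 80 (under)
Jun 2028–Aug 2028: 27 + 18 + 15 = 60 (under)
Jul 2028–Sep 2028: 18 + 15 + 339 = 372 (under)
4 windows exceed the threshold.

4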